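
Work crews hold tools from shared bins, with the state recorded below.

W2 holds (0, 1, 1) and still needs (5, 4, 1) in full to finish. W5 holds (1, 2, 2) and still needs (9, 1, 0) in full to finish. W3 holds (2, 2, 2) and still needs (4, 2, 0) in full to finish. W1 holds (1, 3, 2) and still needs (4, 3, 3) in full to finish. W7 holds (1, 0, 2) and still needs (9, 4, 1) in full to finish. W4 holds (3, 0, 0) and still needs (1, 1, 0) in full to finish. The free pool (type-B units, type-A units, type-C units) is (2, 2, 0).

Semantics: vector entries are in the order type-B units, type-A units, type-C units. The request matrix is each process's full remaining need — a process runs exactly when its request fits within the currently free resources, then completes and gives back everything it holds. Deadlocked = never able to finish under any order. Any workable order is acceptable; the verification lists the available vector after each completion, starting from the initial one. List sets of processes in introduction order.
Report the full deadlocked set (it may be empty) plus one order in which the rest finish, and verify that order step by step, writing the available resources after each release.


Deadlocked set: W5 and W7.
Key observation: after W4, W3, W2, W1 complete, (8, 8, 5) is the best the pool ever gets, yet each leftover process wants more type-B units.
A valid finishing order for the others: W4, W3, W2, W1. Step-by-step check:
  pool = (2, 2, 0)
  W4 needs (1, 1, 0) <= (2, 2, 0) -> finishes; pool += (3, 0, 0) = (5, 2, 0)
  W3 needs (4, 2, 0) <= (5, 2, 0) -> finishes; pool += (2, 2, 2) = (7, 4, 2)
  W2 needs (5, 4, 1) <= (7, 4, 2) -> finishes; pool += (0, 1, 1) = (7, 5, 3)
  W1 needs (4, 3, 3) <= (7, 5, 3) -> finishes; pool += (1, 3, 2) = (8, 8, 5)
None of the blocked processes ever fits:
  blocked: W5 wants (9, 1, 0), pool (8, 8, 5) — not enough type-B units
  blocked: W7 wants (9, 4, 1), pool (8, 8, 5) — not enough type-B units


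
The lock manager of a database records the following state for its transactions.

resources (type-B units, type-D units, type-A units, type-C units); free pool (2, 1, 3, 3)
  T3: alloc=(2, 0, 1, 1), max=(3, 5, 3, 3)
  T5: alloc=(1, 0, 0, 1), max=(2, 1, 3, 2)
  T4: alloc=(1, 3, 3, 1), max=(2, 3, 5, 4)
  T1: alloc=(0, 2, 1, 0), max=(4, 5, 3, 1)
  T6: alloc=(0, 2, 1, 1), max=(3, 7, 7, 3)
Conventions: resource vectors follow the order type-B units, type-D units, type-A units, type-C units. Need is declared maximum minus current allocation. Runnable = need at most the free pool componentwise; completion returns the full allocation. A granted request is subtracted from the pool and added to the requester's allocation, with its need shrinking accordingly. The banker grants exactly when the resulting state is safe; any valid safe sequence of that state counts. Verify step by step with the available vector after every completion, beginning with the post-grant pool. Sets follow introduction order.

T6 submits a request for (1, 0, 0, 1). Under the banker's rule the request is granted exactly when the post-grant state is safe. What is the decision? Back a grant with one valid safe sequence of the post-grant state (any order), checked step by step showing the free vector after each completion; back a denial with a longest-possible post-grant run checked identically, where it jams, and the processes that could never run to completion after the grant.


DENY. Granting would leave the state unsafe.
Key observation: after T5, T4 the pool peaks at (3, 4, 6, 4), and each blocked process is short somewhere: T3 on type-D units; T1 on type-B units; T6 on type-D units.
Pretend the grant happened; the run T5, T4 goes as far as possible. Step-by-step check:
  pool = (1, 1, 3, 2)
  T5 needs (1, 1, 3, 1) <= (1, 1, 3, 2) -> finishes; pool += (1, 0, 0, 1) = (2, 1, 3, 3)
  T4 needs (1, 0, 2, 3) <= (2, 1, 3, 3) -> finishes; pool += (1, 3, 3, 1) = (3, 4, 6, 4)
  T3 still needs (1, 5, 2, 2) but only (3, 4, 6, 4) is free — short on type-D units
  T1 still needs (4, 3, 2, 1) but only (3, 4, 6, 4) is free — short on type-B units
  T6 still needs (2, 5, 6, 1) but only (3, 4, 6, 4) is free — short on type-D units
Processes that could never finish after the grant: T3, T1 and T6.


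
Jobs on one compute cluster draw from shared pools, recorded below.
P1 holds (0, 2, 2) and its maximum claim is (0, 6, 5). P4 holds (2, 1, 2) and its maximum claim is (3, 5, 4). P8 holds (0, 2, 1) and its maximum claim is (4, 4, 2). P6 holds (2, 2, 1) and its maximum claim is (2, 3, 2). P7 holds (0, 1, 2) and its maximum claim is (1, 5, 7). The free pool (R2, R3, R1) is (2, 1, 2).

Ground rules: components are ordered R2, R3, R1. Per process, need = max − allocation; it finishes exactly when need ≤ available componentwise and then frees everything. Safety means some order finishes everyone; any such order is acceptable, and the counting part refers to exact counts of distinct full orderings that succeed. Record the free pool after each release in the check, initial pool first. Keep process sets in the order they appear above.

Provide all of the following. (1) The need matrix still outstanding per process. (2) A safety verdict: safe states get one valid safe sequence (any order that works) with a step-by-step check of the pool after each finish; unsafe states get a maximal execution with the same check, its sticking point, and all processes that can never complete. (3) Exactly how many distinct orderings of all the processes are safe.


(1) Remaining need (order R2, R3, R1):
  P1: (0, 4, 3)
  P4: (1, 4, 2)
  P8: (4, 2, 1)
  P6: (0, 1, 1)
  P7: (1, 4, 5)
(2) SAFE, for example via the order P6, P8, P1, P7, P4.
Key observation: the first exact fit in this order is P6 — it needs (0, 1, 1) with (2, 1, 2) free, meeting a requested resource to the last unit.
Walking it through:
  pool = (2, 1, 2)
  P6: need (0, 1, 1) fits (2, 1, 2); releases (2, 2, 1), pool now (4, 3, 3)
  P8: need (4, 2, 1) fits (4, 3, 3); releases (0, 2, 1), pool now (4, 5, 4)
  P1: need (0, 4, 3) fits (4, 5, 4); releases (0, 2, 2), pool now (4, 7, 6)
  P7: need (1, 4, 5) fits (4, 7, 6); releases (0, 1, 2), pool now (4, 8, 8)
  P4: need (1, 4, 2) fits (4, 8, 8); releases (2, 1, 2), pool now (6, 9, 10)
(3) Exactly 4 of the possible complete orderings are safe sequences.


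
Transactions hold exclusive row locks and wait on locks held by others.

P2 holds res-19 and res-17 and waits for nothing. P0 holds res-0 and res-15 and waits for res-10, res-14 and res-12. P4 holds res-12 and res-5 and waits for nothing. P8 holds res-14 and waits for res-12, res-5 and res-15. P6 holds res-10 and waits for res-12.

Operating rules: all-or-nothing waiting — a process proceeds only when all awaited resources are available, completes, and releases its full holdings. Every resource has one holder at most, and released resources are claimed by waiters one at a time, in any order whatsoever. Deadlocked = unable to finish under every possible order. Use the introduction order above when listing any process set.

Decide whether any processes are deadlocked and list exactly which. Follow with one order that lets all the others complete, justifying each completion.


Deadlocked: P0 and P8.
Key observation: the knot is the closed ring of waits P0 -> P8 -> P0; no other process is dragged down with it.
One completion order for the rest: P4, P2, P6.
Step-by-step check:
  P4: no waits; runs immediately, freeing res-12 and res-5
  P2: no waits; runs immediately, freeing res-19 and res-17
  P6 waits on res-12 — all released -> runs and releases res-10


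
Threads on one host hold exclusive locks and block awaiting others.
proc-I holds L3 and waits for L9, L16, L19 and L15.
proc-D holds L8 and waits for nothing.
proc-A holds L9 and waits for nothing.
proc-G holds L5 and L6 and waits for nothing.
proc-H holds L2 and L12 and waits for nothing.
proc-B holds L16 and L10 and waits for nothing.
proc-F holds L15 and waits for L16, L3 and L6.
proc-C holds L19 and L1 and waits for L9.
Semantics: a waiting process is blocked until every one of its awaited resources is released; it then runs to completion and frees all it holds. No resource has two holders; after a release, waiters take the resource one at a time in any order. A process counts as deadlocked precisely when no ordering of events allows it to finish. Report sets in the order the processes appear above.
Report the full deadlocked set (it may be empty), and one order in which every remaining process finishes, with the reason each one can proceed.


The deadlocked set is proc-I and proc-F.
Key observation: the knot is the closed ring of waits proc-I -> proc-F -> proc-I; no other process is dragged down with it.
The rest can finish in the order proc-B, proc-A, proc-H, proc-C, proc-D, proc-G.
Walking it through:
  run proc-B (it waits on nothing); releases L16 and L10
  run proc-A (it waits on nothing); releases L9
  run proc-H (it waits on nothing); releases L2 and L12
  proc-C waits on L9 — all released -> runs and releases L19 and L1
  run proc-D (it waits on nothing); releases L8
  run proc-G (it waits on nothing); releases L5 and L6


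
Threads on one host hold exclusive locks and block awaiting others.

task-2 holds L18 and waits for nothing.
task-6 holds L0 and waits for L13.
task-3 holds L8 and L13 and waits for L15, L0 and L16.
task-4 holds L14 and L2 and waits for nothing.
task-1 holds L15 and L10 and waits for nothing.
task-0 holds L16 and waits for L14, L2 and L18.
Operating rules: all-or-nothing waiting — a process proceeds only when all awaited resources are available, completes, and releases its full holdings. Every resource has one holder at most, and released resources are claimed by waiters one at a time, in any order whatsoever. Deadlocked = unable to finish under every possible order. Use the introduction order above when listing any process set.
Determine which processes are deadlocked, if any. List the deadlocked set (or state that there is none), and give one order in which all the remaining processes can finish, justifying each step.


Deadlocked: task-6 and task-3.
Key observation: the waits loop around task-6 -> task-3 -> task-6 with no way out; no other process is dragged down with it.
One completion order for the rest: task-1, task-4, task-2, task-0.
Step-by-step check:
  task-1 waits on nothing -> runs at once and releases L15 and L10
  task-4 waits on nothing -> runs at once and releases L14 and L2
  task-2 waits on nothing -> runs at once and releases L18
  task-0: everything it awaited (L14, L2 and L18) is free; runs, freeing L16


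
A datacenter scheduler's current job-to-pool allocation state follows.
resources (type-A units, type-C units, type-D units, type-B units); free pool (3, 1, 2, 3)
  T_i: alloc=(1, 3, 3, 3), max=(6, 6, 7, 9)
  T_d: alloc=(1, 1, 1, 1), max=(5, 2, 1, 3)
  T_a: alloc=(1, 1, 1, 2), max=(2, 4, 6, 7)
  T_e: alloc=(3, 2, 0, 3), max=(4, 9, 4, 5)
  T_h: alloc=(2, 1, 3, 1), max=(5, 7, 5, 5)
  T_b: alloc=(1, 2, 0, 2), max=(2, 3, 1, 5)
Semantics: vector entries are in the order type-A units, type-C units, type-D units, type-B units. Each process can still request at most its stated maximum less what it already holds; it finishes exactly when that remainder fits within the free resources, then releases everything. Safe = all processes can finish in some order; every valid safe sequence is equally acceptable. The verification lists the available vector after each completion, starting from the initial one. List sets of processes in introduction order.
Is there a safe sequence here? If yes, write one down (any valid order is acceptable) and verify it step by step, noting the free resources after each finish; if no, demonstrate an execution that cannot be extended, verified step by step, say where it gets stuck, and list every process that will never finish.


UNSAFE.
Key observation: after T_b, T_d the pool peaks at (5, 4, 3, 6), and each blocked process is short somewhere: T_i on type-D units; T_a on type-D units; T_e on type-C units, type-D units; T_h on type-C units.
Going as far as possible: T_b, T_d; after that, nothing fits. Step-by-step check:
  pool = (3, 1, 2, 3)
  T_b needs (1, 1, 1, 3) <= (3, 1, 2, 3) -> finishes; pool += (1, 2, 0, 2) = (4, 3, 2, 5)
  T_d needs (4, 1, 0, 2) <= (4, 3, 2, 5) -> finishes; pool += (1, 1, 1, 1) = (5, 4, 3, 6)
  T_i still needs (5, 3, 4, 6) but only (5, 4, 3, 6) is free — short on type-D units
  T_a still needs (1, 3, 5, 5) but only (5, 4, 3, 6) is free — short on type-D units
  T_e still needs (1, 7, 4, 2) but only (5, 4, 3, 6) is free — short on type-C units and type-D units
  T_h still needs (3, 6, 2, 4) but only (5, 4, 3, 6) is free — short on type-C units
Processes that can never finish: T_i, T_a, T_e and T_h.


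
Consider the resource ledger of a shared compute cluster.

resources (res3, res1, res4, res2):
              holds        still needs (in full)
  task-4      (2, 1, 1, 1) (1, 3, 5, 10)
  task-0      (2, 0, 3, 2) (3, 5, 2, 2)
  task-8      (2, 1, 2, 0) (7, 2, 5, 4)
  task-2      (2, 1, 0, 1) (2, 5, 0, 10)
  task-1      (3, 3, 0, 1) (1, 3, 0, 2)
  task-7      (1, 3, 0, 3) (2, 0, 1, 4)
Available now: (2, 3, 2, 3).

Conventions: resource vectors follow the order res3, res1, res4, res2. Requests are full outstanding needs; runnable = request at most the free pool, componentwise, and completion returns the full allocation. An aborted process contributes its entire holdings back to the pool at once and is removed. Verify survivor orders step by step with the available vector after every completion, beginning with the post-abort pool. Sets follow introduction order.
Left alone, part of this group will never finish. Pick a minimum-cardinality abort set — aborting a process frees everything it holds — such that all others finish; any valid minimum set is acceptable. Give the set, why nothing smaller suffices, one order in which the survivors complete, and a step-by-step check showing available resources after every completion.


Minimum abort set: task-4.
Key observation: task-2 had no path to completion before; after the abort of task-4 ((2, 1, 1, 1) returned), step 5 is where it fits.
Minimality: the empty abort set fails — the state is deadlocked as it stands.
Survivors finish in the order: task-1, task-7, task-0, task-8, task-2. Step-by-step check (pool after the aborts first):
  pool = (4, 4, 3, 4)
  run task-1 (needs (1, 3, 0, 2), free (4, 4, 3, 4)); after release of (3, 3, 0, 1) the pool is (7, 7, 3, 5)
  run task-7 (needs (2, 0, 1, 4), free (7, 7, 3, 5)); after release of (1, 3, 0, 3) the pool is (8, 10, 3, 8)
  run task-0 (needs (3, 5, 2, 2), free (8, 10, 3, 8)); after release of (2, 0, 3, 2) the pool is (10, 10, 6, 10)
  run task-8 (needs (7, 2, 5, 4), free (10, 10, 6, 10)); after release of (2, 1, 2, 0) the pool is (12, 11, 8, 10)
  run task-2 (needs (2, 5, 0, 10), free (12, 11, 8, 10)); after release of (2, 1, 0, 1) the pool is (14, 12, 8, 11)


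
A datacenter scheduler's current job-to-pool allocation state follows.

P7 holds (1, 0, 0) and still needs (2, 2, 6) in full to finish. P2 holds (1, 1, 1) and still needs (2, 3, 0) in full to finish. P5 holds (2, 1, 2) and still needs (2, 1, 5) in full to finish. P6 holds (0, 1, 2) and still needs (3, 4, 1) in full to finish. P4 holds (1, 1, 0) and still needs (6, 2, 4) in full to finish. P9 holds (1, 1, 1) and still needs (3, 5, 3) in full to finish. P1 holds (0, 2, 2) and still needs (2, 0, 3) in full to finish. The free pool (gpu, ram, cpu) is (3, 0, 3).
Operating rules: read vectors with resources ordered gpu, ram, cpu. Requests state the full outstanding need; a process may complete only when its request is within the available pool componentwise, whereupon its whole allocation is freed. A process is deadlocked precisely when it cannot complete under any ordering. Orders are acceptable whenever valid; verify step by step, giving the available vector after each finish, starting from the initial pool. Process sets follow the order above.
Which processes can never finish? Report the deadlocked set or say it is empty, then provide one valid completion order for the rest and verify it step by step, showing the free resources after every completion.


The deadlocked set is empty.
Key observation: there is always a runnable process — P1 first — so the state unwinds completely.
The rest can finish in the order P1, P5, P2, P4, P7, P6, P9. Check, step by step:
  pool = (3, 0, 3)
  run P1 (needs (2, 0, 3), free (3, 0, 3)); after release of (0, 2, 2) the pool is (3, 2, 5)
  run P5 (needs (2, 1, 5), free (3, 2, 5)); after release of (2, 1, 2) the pool is (5, 3, 7)
  run P2 (needs (2, 3, 0), free (5, 3, 7)); after release of (1, 1, 1) the pool is (6, 4, 8)
  run P4 (needs (6, 2, 4), free (6, 4, 8)); after release of (1, 1, 0) the pool is (7, 5, 8)
  run P7 (needs (2, 2, 6), free (7, 5, 8)); after release of (1, 0, 0) the pool is (8, 5, 8)
  run P6 (needs (3, 4, 1), free (8, 5, 8)); after release of (0, 1, 2) the pool is (8, 6, 10)
  run P9 (needs (3, 5, 3), free (8, 6, 10)); after release of (1, 1, 1) the pool is (9, 7, 11)


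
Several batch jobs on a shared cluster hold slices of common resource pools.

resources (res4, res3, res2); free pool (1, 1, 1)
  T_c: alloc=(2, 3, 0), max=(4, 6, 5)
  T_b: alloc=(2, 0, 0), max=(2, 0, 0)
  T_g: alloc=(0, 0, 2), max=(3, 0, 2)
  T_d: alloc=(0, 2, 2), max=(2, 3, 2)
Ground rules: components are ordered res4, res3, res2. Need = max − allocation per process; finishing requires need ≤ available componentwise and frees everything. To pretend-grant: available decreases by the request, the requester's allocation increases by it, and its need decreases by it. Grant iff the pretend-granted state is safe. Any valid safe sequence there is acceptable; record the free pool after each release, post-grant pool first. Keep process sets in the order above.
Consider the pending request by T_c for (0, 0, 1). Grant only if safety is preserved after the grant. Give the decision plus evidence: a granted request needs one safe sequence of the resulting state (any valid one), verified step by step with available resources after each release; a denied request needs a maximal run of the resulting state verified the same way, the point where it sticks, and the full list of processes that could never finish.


GRANT. The post-grant state is safe; one safe sequence: T_b, T_g, T_d, T_c.
Key observation: with (1, 1, 0) left after the transfer, T_b can run at once — the state stays safe.
Verifying the post-grant state step by step:
  pool = (1, 1, 0)
  T_b: need (0, 0, 0) fits (1, 1, 0); releases (2, 0, 0), pool now (3, 1, 0)
  T_g: need (3, 0, 0) fits (3, 1, 0); releases (0, 0, 2), pool now (3, 1, 2)
  T_d: need (2, 1, 0) fits (3, 1, 2); releases (0, 2, 2), pool now (3, 3, 4)
  T_c: need (2, 3, 4) fits (3, 3, 4); releases (2, 3, 1), pool now (5, 6, 5)


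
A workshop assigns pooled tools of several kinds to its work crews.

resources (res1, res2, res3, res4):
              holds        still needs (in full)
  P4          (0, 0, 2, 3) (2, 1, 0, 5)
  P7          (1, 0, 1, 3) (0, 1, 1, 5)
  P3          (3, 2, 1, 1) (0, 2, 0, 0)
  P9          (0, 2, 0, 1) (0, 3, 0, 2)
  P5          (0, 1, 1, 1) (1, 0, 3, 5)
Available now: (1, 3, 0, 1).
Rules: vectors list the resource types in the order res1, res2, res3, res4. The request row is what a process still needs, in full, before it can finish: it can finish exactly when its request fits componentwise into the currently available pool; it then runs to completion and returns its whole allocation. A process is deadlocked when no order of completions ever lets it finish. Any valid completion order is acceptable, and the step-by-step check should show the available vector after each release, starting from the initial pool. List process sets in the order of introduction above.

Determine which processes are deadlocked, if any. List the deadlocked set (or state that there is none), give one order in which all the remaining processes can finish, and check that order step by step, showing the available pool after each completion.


Deadlocked set: P4, P7 and P5.
Key observation: res4 is the bottleneck — with P3, P9 done the pool holds (4, 7, 1, 3), short of every remaining need.
A valid finishing order for the others: P3, P9. Walking it through:
  pool = (1, 3, 0, 1)
  P3: need (0, 2, 0, 0) fits (1, 3, 0, 1); releases (3, 2, 1, 1), pool now (4, 5, 1, 2)
  P9: need (0, 3, 0, 2) fits (4, 5, 1, 2); releases (0, 2, 0, 1), pool now (4, 7, 1, 3)
The blocked processes can never fit:
  P4 cannot run: need (2, 1, 0, 5) vs free (4, 7, 1, 3) (insufficient res4)
  P7 cannot run: need (0, 1, 1, 5) vs free (4, 7, 1, 3) (insufficient res4)
  P5 cannot run: need (1, 0, 3, 5) vs free (4, 7, 1, 3) (insufficient res3 and res4)


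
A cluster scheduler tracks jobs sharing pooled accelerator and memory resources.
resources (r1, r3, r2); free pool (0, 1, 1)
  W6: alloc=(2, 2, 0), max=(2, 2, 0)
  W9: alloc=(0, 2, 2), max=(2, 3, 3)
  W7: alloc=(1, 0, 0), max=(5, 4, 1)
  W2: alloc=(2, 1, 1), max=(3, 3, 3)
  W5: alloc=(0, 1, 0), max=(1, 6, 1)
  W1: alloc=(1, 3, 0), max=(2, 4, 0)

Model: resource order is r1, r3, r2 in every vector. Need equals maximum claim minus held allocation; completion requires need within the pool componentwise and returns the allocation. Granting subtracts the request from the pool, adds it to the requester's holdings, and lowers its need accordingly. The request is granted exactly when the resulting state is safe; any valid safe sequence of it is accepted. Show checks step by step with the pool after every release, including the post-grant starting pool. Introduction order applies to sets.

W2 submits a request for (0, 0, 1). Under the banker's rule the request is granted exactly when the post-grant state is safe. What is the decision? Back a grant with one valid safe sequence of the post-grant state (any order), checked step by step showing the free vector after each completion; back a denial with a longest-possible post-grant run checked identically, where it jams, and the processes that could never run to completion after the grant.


DENY: after the grant no complete ordering would exist.
Key observation: no order helps: past W6, W1, the free pool tops out at (3, 6, 0), below what each blocked process needs in r2.
After a pretend grant, a maximal execution: W6, W1 — then nothing else fits. Step-by-step check:
  pool = (0, 1, 0)
  run W6 (needs (0, 0, 0), free (0, 1, 0)); after release of (2, 2, 0) the pool is (2, 3, 0)
  run W1 (needs (1, 1, 0), free (2, 3, 0)); after release of (1, 3, 0) the pool is (3, 6, 0)
  W9 still needs (2, 1, 1) but only (3, 6, 0) is free — short on r2
  W7 still needs (4, 4, 1) but only (3, 6, 0) is free — short on r1 and r2
  W2 still needs (1, 2, 1) but only (3, 6, 0) is free — short on r2
  W5 still needs (1, 5, 1) but only (3, 6, 0) is free — short on r2
Processes that could never finish after the grant: W9, W7, W2 and W5.


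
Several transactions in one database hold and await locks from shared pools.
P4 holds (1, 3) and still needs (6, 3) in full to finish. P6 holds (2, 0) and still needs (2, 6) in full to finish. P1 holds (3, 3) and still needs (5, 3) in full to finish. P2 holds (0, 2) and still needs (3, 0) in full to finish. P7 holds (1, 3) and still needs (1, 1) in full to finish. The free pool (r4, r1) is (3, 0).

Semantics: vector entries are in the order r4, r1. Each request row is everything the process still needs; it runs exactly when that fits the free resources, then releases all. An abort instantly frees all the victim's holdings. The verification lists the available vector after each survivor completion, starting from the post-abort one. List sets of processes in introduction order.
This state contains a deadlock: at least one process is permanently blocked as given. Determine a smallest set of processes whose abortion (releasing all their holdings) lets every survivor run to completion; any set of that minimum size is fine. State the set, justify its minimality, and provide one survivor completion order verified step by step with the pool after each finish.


Abort P6.
Key observation: P1 had no path to completion before; after the abort of P6 ((2, 0) returned), step 3 is where it fits.
Minimality: the empty abort set fails — the state is deadlocked as it stands.
Survivors finish in the order: P2, P7, P1, P4. Verifying each step (pool after the aborts first):
  pool = (5, 0)
  P2 needs (3, 0) <= (5, 0) -> finishes; pool += (0, 2) = (5, 2)
  P7 needs (1, 1) <= (5, 2) -> finishes; pool += (1, 3) = (6, 5)
  P1 needs (5, 3) <= (6, 5) -> finishes; pool += (3, 3) = (9, 8)
  P4 needs (6, 3) <= (9, 8) -> finishes; pool += (1, 3) = (10, 11)


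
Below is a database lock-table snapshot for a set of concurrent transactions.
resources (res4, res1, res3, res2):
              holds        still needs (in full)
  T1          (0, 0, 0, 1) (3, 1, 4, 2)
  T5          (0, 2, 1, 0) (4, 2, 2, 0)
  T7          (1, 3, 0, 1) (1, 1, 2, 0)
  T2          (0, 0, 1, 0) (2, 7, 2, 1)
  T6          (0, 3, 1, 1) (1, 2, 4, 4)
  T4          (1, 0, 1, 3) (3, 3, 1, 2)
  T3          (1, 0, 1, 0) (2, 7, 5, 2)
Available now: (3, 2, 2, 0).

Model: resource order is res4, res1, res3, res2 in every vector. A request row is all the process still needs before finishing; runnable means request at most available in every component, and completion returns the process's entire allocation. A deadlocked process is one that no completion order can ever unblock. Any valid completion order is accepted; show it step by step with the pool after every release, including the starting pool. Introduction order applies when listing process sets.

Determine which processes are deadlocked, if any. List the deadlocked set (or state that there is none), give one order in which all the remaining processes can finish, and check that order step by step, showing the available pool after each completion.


The deadlocked set is T1, T6, T4 and T3.
Key observation: the pool after T7, T5, T2 is (4, 7, 4, 1); every surviving request exceeds it in res2, so progress ends there.
A valid finishing order for the others: T7, T5, T2. Step-by-step check:
  pool = (3, 2, 2, 0)
  T7 needs (1, 1, 2, 0) <= (3, 2, 2, 0) -> finishes; pool += (1, 3, 0, 1) = (4, 5, 2, 1)
  T5 needs (4, 2, 2, 0) <= (4, 5, 2, 1) -> finishes; pool += (0, 2, 1, 0) = (4, 7, 3, 1)
  T2 needs (2, 7, 2, 1) <= (4, 7, 3, 1) -> finishes; pool += (0, 0, 1, 0) = (4, 7, 4, 1)
The blocked processes can never fit:
  T1 cannot run: need (3, 1, 4, 2) vs free (4, 7, 4, 1) (insufficient res2)
  T6 cannot run: need (1, 2, 4, 4) vs free (4, 7, 4, 1) (insufficient res2)
  T4 cannot run: need (3, 3, 1, 2) vs free (4, 7, 4, 1) (insufficient res2)
  T3 cannot run: need (2, 7, 5, 2) vs free (4, 7, 4, 1) (insufficient res3 and res2)


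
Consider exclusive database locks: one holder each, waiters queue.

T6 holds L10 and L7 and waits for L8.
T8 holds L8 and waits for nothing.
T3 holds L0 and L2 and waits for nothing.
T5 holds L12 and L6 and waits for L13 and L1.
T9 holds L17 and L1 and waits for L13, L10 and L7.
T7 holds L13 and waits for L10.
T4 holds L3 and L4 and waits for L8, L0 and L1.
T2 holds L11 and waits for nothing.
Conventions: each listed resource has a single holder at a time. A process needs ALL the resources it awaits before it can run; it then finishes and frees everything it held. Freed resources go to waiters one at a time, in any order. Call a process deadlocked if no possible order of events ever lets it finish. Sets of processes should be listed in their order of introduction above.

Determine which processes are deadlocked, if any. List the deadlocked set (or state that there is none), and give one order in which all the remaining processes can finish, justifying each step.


The deadlocked set is empty.
Key observation: the wait graph is acyclic; completion cascades from the unblocked processes through everyone else.
One completion order for the rest: T2, T8, T3, T6, T7, T9, T5, T4.
Step-by-step check:
  run T2 (it waits on nothing); releases L11
  run T8 (it waits on nothing); releases L8
  run T3 (it waits on nothing); releases L0 and L2
  T6 waits on L8 — all released -> runs and releases L10 and L7
  T7 waits on L10 — all released -> runs and releases L13
  T9 waits on L13, L10 and L7 — all released -> runs and releases L17 and L1
  T5 waits on L13 and L1 — all released -> runs and releases L12 and L6
  T4 waits on L8, L0 and L1 — all released -> runs and releases L3 and L4


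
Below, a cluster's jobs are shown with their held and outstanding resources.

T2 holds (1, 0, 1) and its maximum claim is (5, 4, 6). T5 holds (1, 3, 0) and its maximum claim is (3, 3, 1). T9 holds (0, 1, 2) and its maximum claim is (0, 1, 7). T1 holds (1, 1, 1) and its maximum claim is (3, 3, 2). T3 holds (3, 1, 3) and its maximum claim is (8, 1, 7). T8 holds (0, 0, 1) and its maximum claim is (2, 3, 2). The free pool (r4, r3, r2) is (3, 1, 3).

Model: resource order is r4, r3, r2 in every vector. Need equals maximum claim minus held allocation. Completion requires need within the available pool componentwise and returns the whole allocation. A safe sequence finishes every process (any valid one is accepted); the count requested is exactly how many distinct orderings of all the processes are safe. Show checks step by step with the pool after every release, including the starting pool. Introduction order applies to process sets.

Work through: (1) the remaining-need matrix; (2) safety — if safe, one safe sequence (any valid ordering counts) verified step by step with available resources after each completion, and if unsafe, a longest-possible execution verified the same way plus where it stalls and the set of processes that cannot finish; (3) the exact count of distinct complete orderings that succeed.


(1) Remaining need (order r4, r3, r2):
  T2: (4, 4, 5)
  T5: (2, 0, 1)
  T9: (0, 0, 5)
  T1: (2, 2, 1)
  T3: (5, 0, 4)
  T8: (2, 3, 1)
(2) SAFE. One safe sequence: T5, T8, T1, T9, T2, T3.
Key observation: reading the order forward, T9 is the first process whose need (0, 0, 5) meets the free pool (5, 5, 5) exactly on a resource it requests.
Check, step by step:
  pool = (3, 1, 3)
  T5 needs (2, 0, 1) <= (3, 1, 3) -> finishes; pool += (1, 3, 0) = (4, 4, 3)
  T8 needs (2, 3, 1) <= (4, 4, 3) -> finishes; pool += (0, 0, 1) = (4, 4, 4)
  T1 needs (2, 2, 1) <= (4, 4, 4) -> finishes; pool += (1, 1, 1) = (5, 5, 5)
  T9 needs (0, 0, 5) <= (5, 5, 5) -> finishes; pool += (0, 1, 2) = (5, 6, 7)
  T2 needs (4, 4, 5) <= (5, 6, 7) -> finishes; pool += (1, 0, 1) = (6, 6, 8)
  T3 needs (5, 0, 4) <= (6, 6, 8) -> finishes; pool += (3, 1, 3) = (9, 7, 11)
(3) Precisely 18 of the possible complete orderings are safe sequences.


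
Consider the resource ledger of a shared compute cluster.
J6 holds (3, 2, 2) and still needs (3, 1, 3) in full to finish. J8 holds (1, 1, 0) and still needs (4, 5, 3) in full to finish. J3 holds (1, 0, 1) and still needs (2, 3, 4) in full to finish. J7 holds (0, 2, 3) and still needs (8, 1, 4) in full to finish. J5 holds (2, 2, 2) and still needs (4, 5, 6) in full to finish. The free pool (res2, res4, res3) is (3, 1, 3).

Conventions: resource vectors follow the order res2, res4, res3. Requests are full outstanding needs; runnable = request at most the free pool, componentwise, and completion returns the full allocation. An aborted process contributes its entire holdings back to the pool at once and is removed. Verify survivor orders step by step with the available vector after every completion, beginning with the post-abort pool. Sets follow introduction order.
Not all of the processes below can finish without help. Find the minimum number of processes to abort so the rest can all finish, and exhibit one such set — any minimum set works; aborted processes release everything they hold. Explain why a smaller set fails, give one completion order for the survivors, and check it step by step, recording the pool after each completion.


Minimum abort set: J7.
Key observation: the deadlocked J8 becomes finishable only because J7 released (0, 2, 3); it completes at step 2 below.
Why nothing smaller works: aborting no one leaves the state deadlocked as given.
One survivor order: J6, J8, J3, J5. Step-by-step check (post-abort pool first):
  pool = (3, 3, 6)
  J6: need (3, 1, 3) fits (3, 3, 6); releases (3, 2, 2), pool now (6, 5, 8)
  J8: need (4, 5, 3) fits (6, 5, 8); releases (1, 1, 0), pool now (7, 6, 8)
  J3: need (2, 3, 4) fits (7, 6, 8); releases (1, 0, 1), pool now (8, 6, 9)
  J5: need (4, 5, 6) fits (8, 6, 9); releases (2, 2, 2), pool now (10, 8, 11)


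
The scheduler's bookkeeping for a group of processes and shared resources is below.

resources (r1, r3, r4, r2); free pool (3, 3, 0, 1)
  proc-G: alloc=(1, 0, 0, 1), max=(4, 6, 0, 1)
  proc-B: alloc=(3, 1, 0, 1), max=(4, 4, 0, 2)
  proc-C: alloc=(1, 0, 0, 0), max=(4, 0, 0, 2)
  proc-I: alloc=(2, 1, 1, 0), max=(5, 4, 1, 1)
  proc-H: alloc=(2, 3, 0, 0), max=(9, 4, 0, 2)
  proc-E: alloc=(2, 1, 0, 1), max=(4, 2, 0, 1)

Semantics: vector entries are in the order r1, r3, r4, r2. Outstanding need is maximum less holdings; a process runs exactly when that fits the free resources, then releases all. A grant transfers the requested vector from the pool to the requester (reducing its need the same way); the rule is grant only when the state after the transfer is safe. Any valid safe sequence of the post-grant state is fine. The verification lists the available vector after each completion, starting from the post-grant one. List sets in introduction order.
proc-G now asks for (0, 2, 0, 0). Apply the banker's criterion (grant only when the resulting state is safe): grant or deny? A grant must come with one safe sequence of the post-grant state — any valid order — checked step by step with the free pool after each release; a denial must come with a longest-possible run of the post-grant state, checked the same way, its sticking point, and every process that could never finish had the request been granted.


DENY: after the grant no complete ordering would exist.
Key observation: after proc-E, proc-C the pool peaks at (6, 2, 0, 2), and each blocked process is short somewhere: proc-G on r3; proc-B on r3; proc-I on r3; proc-H on r1.
On the post-grant state, proc-E, proc-C is a maximal run — nothing extends it. Check, step by step:
  pool = (3, 1, 0, 1)
  proc-E needs (2, 1, 0, 0) <= (3, 1, 0, 1) -> finishes; pool += (2, 1, 0, 1) = (5, 2, 0, 2)
  proc-C needs (3, 0, 0, 2) <= (5, 2, 0, 2) -> finishes; pool += (1, 0, 0, 0) = (6, 2, 0, 2)
  proc-G still needs (3, 4, 0, 0) but only (6, 2, 0, 2) is free — short on r3
  proc-B still needs (1, 3, 0, 1) but only (6, 2, 0, 2) is free — short on r3
  proc-I still needs (3, 3, 0, 1) but only (6, 2, 0, 2) is free — short on r3
  proc-H still needs (7, 1, 0, 2) but only (6, 2, 0, 2) is free — short on r1
Processes that could never finish after the grant: proc-G, proc-B, proc-I and proc-H.


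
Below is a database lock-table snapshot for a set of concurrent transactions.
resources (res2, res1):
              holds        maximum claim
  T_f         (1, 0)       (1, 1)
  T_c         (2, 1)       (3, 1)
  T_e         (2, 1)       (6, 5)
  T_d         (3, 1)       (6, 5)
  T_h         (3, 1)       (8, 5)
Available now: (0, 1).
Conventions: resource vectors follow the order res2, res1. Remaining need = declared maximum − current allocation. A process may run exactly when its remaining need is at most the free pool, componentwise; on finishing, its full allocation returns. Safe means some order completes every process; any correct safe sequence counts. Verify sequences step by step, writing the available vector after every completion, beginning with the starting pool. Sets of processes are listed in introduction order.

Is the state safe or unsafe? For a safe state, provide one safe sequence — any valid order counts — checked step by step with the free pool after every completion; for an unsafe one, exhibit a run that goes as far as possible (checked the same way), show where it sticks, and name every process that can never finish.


UNSAFE.
Key observation: even finishing T_f, T_c leaves just (3, 2) free — too little res1 for any of the remaining processes.
Going as far as possible: T_f, T_c; after that, nothing fits. Step-by-step check:
  pool = (0, 1)
  T_f: need (0, 1) fits (0, 1); releases (1, 0), pool now (1, 1)
  T_c: need (1, 0) fits (1, 1); releases (2, 1), pool now (3, 2)
  blocked: T_e wants (4, 4), pool (3, 2) — not enough res2 and res1
  blocked: T_d wants (3, 4), pool (3, 2) — not enough res1
  blocked: T_h wants (5, 4), pool (3, 2) — not enough res2 and res1
Never able to finish: T_e, T_d and T_h.


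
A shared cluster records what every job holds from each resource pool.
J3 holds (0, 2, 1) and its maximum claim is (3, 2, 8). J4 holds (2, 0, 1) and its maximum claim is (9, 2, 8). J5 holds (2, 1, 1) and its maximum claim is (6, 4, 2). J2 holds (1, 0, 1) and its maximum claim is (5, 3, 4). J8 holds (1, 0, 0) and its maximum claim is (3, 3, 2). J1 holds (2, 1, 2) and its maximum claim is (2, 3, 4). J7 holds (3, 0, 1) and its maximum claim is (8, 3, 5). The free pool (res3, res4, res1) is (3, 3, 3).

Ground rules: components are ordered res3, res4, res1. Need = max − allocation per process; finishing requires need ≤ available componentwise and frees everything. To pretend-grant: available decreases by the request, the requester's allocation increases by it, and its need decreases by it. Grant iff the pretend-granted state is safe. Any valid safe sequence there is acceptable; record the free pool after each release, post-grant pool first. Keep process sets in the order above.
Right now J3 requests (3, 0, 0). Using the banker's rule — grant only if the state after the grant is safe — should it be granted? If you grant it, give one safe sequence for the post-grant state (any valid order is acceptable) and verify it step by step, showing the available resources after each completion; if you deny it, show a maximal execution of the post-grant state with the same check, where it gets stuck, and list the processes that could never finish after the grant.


DENY: after the grant no complete ordering would exist.
Key observation: after J1, J8 the pool peaks at (3, 4, 5), and each blocked process is short somewhere: J3 on res1; J4 on res3, res1; J5 on res3; J2 on res3; J7 on res3.
After a pretend grant, a maximal execution: J1, J8 — then nothing else fits. Step-by-step check:
  pool = (0, 3, 3)
  run J1 (needs (0, 2, 2), free (0, 3, 3)); after release of (2, 1, 2) the pool is (2, 4, 5)
  run J8 (needs (2, 3, 2), free (2, 4, 5)); after release of (1, 0, 0) the pool is (3, 4, 5)
  J3 cannot run: need (0, 0, 7) vs free (3, 4, 5) (insufficient res1)
  J4 cannot run: need (7, 2, 7) vs free (3, 4, 5) (insufficient res3 and res1)
  J5 cannot run: need (4, 3, 1) vs free (3, 4, 5) (insufficient res3)
  J2 cannot run: need (4, 3, 3) vs free (3, 4, 5) (insufficient res3)
  J7 cannot run: need (5, 3, 4) vs free (3, 4, 5) (insufficient res3)
Processes that could never finish after the grant: J3, J4, J5, J2 and J7.


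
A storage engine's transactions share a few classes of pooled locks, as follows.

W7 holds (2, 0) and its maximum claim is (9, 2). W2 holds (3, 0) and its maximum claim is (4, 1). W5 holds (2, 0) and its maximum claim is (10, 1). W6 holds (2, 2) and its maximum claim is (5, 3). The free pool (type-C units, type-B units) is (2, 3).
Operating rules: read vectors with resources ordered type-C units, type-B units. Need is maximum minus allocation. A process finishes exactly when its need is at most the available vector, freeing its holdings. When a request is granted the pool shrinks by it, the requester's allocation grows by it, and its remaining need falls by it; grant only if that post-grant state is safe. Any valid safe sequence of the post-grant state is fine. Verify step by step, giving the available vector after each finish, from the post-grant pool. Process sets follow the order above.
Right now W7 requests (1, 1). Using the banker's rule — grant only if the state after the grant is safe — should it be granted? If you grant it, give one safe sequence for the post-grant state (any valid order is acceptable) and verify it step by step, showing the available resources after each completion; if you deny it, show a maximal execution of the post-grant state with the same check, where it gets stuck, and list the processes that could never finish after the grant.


GRANT — the state after the grant stays safe, e.g. via W2, W6, W7, W5.
Key observation: even at the reduced pool (1, 2), W2 fits immediately, so safety survives the grant.
Check on the post-grant state, step by step:
  pool = (1, 2)
  W2 needs (1, 1) <= (1, 2) -> finishes; pool += (3, 0) = (4, 2)
  W6 needs (3, 1) <= (4, 2) -> finishes; pool += (2, 2) = (6, 4)
  W7 needs (6, 1) <= (6, 4) -> finishes; pool += (3, 1) = (9, 5)
  W5 needs (8, 1) <= (9, 5) -> finishes; pool += (2, 0) = (11, 5)
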